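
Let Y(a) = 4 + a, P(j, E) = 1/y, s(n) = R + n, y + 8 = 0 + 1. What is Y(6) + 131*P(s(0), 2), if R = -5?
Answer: -61/7 ≈ -8.7143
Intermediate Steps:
y = -7 (y = -8 + (0 + 1) = -8 + 1 = -7)
s(n) = -5 + n
P(j, E) = -1/7 (P(j, E) = 1/(-7) = -1/7)
Y(6) + 131*P(s(0), 2) = (4 + 6) + 131*(-1/7) = 10 - 131/7 = -61/7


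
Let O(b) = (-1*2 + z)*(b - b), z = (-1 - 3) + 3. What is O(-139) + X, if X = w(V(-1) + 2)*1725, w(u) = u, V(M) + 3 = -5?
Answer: -10350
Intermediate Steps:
V(M) = -8 (V(M) = -3 - 5 = -8)
X = -10350 (X = (-8 + 2)*1725 = -6*1725 = -10350)
z = -1 (z = -4 + 3 = -1)
O(b) = 0 (O(b) = (-1*2 - 1)*(b - b) = (-2 - 1)*0 = -3*0 = 0)
O(-139) + X = 0 - 10350 = -10350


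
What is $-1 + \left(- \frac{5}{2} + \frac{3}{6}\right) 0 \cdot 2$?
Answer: $-1$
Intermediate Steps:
$-1 + \left(- \frac{5}{2} + \frac{3}{6}\right) 0 \cdot 2 = -1 + \left(\left(-5\right) \frac{1}{2} + 3 \cdot \frac{1}{6}\right) 0 \cdot 2 = -1 + \left(- \frac{5}{2} + \frac{1}{2}\right) 0 \cdot 2 = -1 + \left(-2\right) 0 \cdot 2 = -1 + 0 \cdot 2 = -1 + 0 = -1$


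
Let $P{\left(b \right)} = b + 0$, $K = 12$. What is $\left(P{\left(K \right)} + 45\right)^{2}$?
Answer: $3249$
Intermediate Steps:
$P{\left(b \right)} = b$
$\left(P{\left(K \right)} + 45\right)^{2} = \left(12 + 45\right)^{2} = 57^{2} = 3249$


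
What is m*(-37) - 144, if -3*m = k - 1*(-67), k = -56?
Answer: -25/3 ≈ -8.3333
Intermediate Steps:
m = -11/3 (m = -(-56 - 1*(-67))/3 = -(-56 + 67)/3 = -⅓*11 = -11/3 ≈ -3.6667)
m*(-37) - 144 = -11/3*(-37) - 144 = 407/3 - 144 = -25/3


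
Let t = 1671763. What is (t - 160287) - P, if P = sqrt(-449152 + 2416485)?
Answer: 1511476 - sqrt(1967333) ≈ 1.5101e+6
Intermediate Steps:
P = sqrt(1967333) ≈ 1402.6
(t - 160287) - P = (1671763 - 160287) - sqrt(1967333) = 1511476 - sqrt(1967333)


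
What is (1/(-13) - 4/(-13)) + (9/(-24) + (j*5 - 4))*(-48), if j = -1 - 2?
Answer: 12093/13 ≈ 930.23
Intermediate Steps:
j = -3
(1/(-13) - 4/(-13)) + (9/(-24) + (j*5 - 4))*(-48) = (1/(-13) - 4/(-13)) + (9/(-24) + (-3*5 - 4))*(-48) = (1*(-1/13) - 4*(-1/13)) + (9*(-1/24) + (-15 - 4))*(-48) = (-1/13 + 4/13) + (-3/8 - 19)*(-48) = 3/13 - 155/8*(-48) = 3/13 + 930 = 12093/13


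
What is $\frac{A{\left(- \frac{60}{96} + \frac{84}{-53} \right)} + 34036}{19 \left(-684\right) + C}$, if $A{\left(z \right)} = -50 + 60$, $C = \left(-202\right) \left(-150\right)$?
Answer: $\frac{17023}{8652} \approx 1.9675$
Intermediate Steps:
$C = 30300$
$A{\left(z \right)} = 10$
$\frac{A{\left(- \frac{60}{96} + \frac{84}{-53} \right)} + 34036}{19 \left(-684\right) + C} = \frac{10 + 34036}{19 \left(-684\right) + 30300} = \frac{34046}{-12996 + 30300} = \frac{34046}{17304} = 34046 \cdot \frac{1}{17304} = \frac{17023}{8652}$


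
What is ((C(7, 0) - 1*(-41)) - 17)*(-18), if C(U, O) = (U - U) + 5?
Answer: -522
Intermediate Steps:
C(U, O) = 5 (C(U, O) = 0 + 5 = 5)
((C(7, 0) - 1*(-41)) - 17)*(-18) = ((5 - 1*(-41)) - 17)*(-18) = ((5 + 41) - 17)*(-18) = (46 - 17)*(-18) = 29*(-18) = -522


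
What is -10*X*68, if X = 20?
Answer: -13600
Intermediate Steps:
-10*X*68 = -10*20*68 = -200*68 = -13600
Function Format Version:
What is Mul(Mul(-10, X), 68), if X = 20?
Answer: -13600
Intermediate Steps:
Mul(Mul(-10, X), 68) = Mul(Mul(-10, 20), 68) = Mul(-200, 68) = -13600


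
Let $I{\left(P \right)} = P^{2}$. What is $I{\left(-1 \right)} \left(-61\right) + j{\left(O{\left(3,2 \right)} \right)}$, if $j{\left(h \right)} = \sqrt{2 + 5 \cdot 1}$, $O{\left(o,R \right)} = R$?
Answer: $-61 + \sqrt{7} \approx -58.354$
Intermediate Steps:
$j{\left(h \right)} = \sqrt{7}$ ($j{\left(h \right)} = \sqrt{2 + 5} = \sqrt{7}$)
$I{\left(-1 \right)} \left(-61\right) + j{\left(O{\left(3,2 \right)} \right)} = \left(-1\right)^{2} \left(-61\right) + \sqrt{7} = 1 \left(-61\right) + \sqrt{7} = -61 + \sqrt{7}$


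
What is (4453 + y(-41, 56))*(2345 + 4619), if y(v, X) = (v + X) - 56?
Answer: 30725168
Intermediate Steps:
y(v, X) = -56 + X + v (y(v, X) = (X + v) - 56 = -56 + X + v)
(4453 + y(-41, 56))*(2345 + 4619) = (4453 + (-56 + 56 - 41))*(2345 + 4619) = (4453 - 41)*6964 = 4412*6964 = 30725168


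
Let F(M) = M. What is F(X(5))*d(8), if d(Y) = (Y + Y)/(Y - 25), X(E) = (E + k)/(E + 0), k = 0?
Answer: -16/17 ≈ -0.94118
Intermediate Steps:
X(E) = 1 (X(E) = (E + 0)/(E + 0) = E/E = 1)
d(Y) = 2*Y/(-25 + Y) (d(Y) = (2*Y)/(-25 + Y) = 2*Y/(-25 + Y))
F(X(5))*d(8) = 1*(2*8/(-25 + 8)) = 1*(2*8/(-17)) = 1*(2*8*(-1/17)) = 1*(-16/17) = -16/17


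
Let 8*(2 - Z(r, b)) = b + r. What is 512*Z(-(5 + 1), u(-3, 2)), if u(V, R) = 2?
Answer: 1280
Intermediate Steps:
Z(r, b) = 2 - b/8 - r/8 (Z(r, b) = 2 - (b + r)/8 = 2 + (-b/8 - r/8) = 2 - b/8 - r/8)
512*Z(-(5 + 1), u(-3, 2)) = 512*(2 - ⅛*2 - (-1)*(5 + 1)/8) = 512*(2 - ¼ - (-1)*6/8) = 512*(2 - ¼ - ⅛*(-6)) = 512*(2 - ¼ + ¾) = 512*(5/2) = 1280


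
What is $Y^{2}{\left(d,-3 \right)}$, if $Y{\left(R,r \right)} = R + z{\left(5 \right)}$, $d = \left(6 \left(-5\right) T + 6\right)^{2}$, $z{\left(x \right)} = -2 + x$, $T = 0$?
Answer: $1521$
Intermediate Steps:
$d = 36$ ($d = \left(6 \left(-5\right) 0 + 6\right)^{2} = \left(\left(-30\right) 0 + 6\right)^{2} = \left(0 + 6\right)^{2} = 6^{2} = 36$)
$Y{\left(R,r \right)} = 3 + R$ ($Y{\left(R,r \right)} = R + \left(-2 + 5\right) = R + 3 = 3 + R$)
$Y^{2}{\left(d,-3 \right)} = \left(3 + 36\right)^{2} = 39^{2} = 1521$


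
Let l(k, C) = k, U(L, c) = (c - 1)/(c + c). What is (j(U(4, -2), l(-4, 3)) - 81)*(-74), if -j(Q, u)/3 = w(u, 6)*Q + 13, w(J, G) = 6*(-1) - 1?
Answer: 15429/2 ≈ 7714.5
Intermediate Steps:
U(L, c) = (-1 + c)/(2*c) (U(L, c) = (-1 + c)/((2*c)) = (-1 + c)*(1/(2*c)) = (-1 + c)/(2*c))
w(J, G) = -7 (w(J, G) = -6 - 1 = -7)
j(Q, u) = -39 + 21*Q (j(Q, u) = -3*(-7*Q + 13) = -3*(13 - 7*Q) = -39 + 21*Q)
(j(U(4, -2), l(-4, 3)) - 81)*(-74) = ((-39 + 21*((½)*(-1 - 2)/(-2))) - 81)*(-74) = ((-39 + 21*((½)*(-½)*(-3))) - 81)*(-74) = ((-39 + 21*(¾)) - 81)*(-74) = ((-39 + 63/4) - 81)*(-74) = (-93/4 - 81)*(-74) = -417/4*(-74) = 15429/2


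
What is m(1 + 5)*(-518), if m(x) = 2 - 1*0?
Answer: -1036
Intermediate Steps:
m(x) = 2 (m(x) = 2 + 0 = 2)
m(1 + 5)*(-518) = 2*(-518) = -1036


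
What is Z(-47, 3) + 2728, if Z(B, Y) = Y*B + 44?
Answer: 2631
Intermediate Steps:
Z(B, Y) = 44 + B*Y (Z(B, Y) = B*Y + 44 = 44 + B*Y)
Z(-47, 3) + 2728 = (44 - 47*3) + 2728 = (44 - 141) + 2728 = -97 + 2728 = 2631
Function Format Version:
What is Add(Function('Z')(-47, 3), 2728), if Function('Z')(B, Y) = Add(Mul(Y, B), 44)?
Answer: 2631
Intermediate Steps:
Function('Z')(B, Y) = Add(44, Mul(B, Y)) (Function('Z')(B, Y) = Add(Mul(B, Y), 44) = Add(44, Mul(B, Y)))
Add(Function('Z')(-47, 3), 2728) = Add(Add(44, Mul(-47, 3)), 2728) = Add(Add(44, -141), 2728) = Add(-97, 2728) = 2631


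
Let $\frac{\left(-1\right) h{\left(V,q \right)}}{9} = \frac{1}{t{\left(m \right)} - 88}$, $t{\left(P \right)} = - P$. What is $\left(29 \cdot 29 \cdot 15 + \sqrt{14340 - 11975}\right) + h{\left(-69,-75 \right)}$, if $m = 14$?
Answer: $\frac{428913}{34} + \sqrt{2365} \approx 12664.0$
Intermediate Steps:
$h{\left(V,q \right)} = \frac{3}{34}$ ($h{\left(V,q \right)} = - \frac{9}{\left(-1\right) 14 - 88} = - \frac{9}{-14 - 88} = - \frac{9}{-102} = \left(-9\right) \left(- \frac{1}{102}\right) = \frac{3}{34}$)
$\left(29 \cdot 29 \cdot 15 + \sqrt{14340 - 11975}\right) + h{\left(-69,-75 \right)} = \left(29 \cdot 29 \cdot 15 + \sqrt{14340 - 11975}\right) + \frac{3}{34} = \left(841 \cdot 15 + \sqrt{2365}\right) + \frac{3}{34} = \left(12615 + \sqrt{2365}\right) + \frac{3}{34} = \frac{428913}{34} + \sqrt{2365}$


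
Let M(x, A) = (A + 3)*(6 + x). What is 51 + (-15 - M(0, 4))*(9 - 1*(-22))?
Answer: -1716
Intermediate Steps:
M(x, A) = (3 + A)*(6 + x)
51 + (-15 - M(0, 4))*(9 - 1*(-22)) = 51 + (-15 - (18 + 3*0 + 6*4 + 4*0))*(9 - 1*(-22)) = 51 + (-15 - (18 + 0 + 24 + 0))*(9 + 22) = 51 + (-15 - 1*42)*31 = 51 + (-15 - 42)*31 = 51 - 57*31 = 51 - 1767 = -1716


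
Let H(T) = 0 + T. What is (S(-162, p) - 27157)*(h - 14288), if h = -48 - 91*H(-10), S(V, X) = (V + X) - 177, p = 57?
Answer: 368396014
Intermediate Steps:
S(V, X) = -177 + V + X
H(T) = T
h = 862 (h = -48 - 91*(-10) = -48 + 910 = 862)
(S(-162, p) - 27157)*(h - 14288) = ((-177 - 162 + 57) - 27157)*(862 - 14288) = (-282 - 27157)*(-13426) = -27439*(-13426) = 368396014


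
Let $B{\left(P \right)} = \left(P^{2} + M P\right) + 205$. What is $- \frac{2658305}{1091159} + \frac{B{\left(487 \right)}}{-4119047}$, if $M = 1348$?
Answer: $- \frac{11925015707485}{4494535205473} \approx -2.6532$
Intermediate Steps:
$B{\left(P \right)} = 205 + P^{2} + 1348 P$ ($B{\left(P \right)} = \left(P^{2} + 1348 P\right) + 205 = 205 + P^{2} + 1348 P$)
$- \frac{2658305}{1091159} + \frac{B{\left(487 \right)}}{-4119047} = - \frac{2658305}{1091159} + \frac{205 + 487^{2} + 1348 \cdot 487}{-4119047} = \left(-2658305\right) \frac{1}{1091159} + \left(205 + 237169 + 656476\right) \left(- \frac{1}{4119047}\right) = - \frac{2658305}{1091159} + 893850 \left(- \frac{1}{4119047}\right) = - \frac{2658305}{1091159} - \frac{893850}{4119047} = - \frac{11925015707485}{4494535205473}$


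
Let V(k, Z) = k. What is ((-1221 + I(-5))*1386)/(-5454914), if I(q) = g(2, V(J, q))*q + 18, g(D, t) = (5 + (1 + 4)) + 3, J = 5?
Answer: 878724/2727457 ≈ 0.32218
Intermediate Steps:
g(D, t) = 13 (g(D, t) = (5 + 5) + 3 = 10 + 3 = 13)
I(q) = 18 + 13*q (I(q) = 13*q + 18 = 18 + 13*q)
((-1221 + I(-5))*1386)/(-5454914) = ((-1221 + (18 + 13*(-5)))*1386)/(-5454914) = ((-1221 + (18 - 65))*1386)*(-1/5454914) = ((-1221 - 47)*1386)*(-1/5454914) = -1268*1386*(-1/5454914) = -1757448*(-1/5454914) = 878724/2727457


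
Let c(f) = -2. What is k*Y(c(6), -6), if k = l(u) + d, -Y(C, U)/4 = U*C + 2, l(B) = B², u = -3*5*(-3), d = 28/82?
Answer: -4650184/41 ≈ -1.1342e+5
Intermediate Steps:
d = 14/41 (d = 28*(1/82) = 14/41 ≈ 0.34146)
u = 45 (u = -15*(-3) = 45)
Y(C, U) = -8 - 4*C*U (Y(C, U) = -4*(U*C + 2) = -4*(C*U + 2) = -4*(2 + C*U) = -8 - 4*C*U)
k = 83039/41 (k = 45² + 14/41 = 2025 + 14/41 = 83039/41 ≈ 2025.3)
k*Y(c(6), -6) = 83039*(-8 - 4*(-2)*(-6))/41 = 83039*(-8 - 48)/41 = (83039/41)*(-56) = -4650184/41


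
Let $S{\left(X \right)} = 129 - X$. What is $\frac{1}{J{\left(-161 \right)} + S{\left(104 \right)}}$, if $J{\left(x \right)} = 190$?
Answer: $\frac{1}{215} \approx 0.0046512$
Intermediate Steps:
$\frac{1}{J{\left(-161 \right)} + S{\left(104 \right)}} = \frac{1}{190 + \left(129 - 104\right)} = \frac{1}{190 + 25} = \frac{1}{215}$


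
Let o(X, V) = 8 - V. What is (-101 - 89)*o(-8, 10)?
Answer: 380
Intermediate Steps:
(-101 - 89)*o(-8, 10) = (-101 - 89)*(8 - 1*10) = -190*(8 - 10) = -190*(-2) = 380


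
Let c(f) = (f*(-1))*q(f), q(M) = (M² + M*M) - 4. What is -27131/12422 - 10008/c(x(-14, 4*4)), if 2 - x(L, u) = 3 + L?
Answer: 3258287/26968162 ≈ 0.12082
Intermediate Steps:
x(L, u) = -1 - L (x(L, u) = 2 - (3 + L) = 2 + (-3 - L) = -1 - L)
q(M) = -4 + 2*M² (q(M) = (M² + M²) - 4 = 2*M² - 4 = -4 + 2*M²)
c(f) = -f*(-4 + 2*f²) (c(f) = (f*(-1))*(-4 + 2*f²) = (-f)*(-4 + 2*f²) = -f*(-4 + 2*f²))
-27131/12422 - 10008/c(x(-14, 4*4)) = -27131/12422 - 10008*1/(2*(-1 - 1*(-14))*(2 - (-1 - 1*(-14))²)) = -27131*1/12422 - 10008*1/(2*(-1 + 14)*(2 - (-1 + 14)²)) = -27131/12422 - 10008*1/(26*(2 - 1*13²)) = -27131/12422 - 10008*1/(26*(2 - 1*169)) = -27131/12422 - 10008*1/(26*(2 - 169)) = -27131/12422 - 10008/(2*13*(-167)) = -27131/12422 - 10008/(-4342) = -27131/12422 - 10008*(-1/4342) = -27131/12422 + 5004/2171 = 3258287/26968162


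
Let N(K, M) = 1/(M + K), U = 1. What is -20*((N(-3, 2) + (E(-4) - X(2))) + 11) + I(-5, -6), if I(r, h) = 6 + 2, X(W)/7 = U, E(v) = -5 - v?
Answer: -32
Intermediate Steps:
X(W) = 7 (X(W) = 7*1 = 7)
N(K, M) = 1/(K + M)
I(r, h) = 8
-20*((N(-3, 2) + (E(-4) - X(2))) + 11) + I(-5, -6) = -20*((1/(-3 + 2) + ((-5 - 1*(-4)) - 1*7)) + 11) + 8 = -20*((1/(-1) + ((-5 + 4) - 7)) + 11) + 8 = -20*((-1 + (-1 - 7)) + 11) + 8 = -20*((-1 - 8) + 11) + 8 = -20*(-9 + 11) + 8 = -20*2 + 8 = -40 + 8 = -32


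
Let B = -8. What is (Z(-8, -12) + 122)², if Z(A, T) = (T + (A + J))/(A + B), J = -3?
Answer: 3900625/256 ≈ 15237.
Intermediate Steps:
Z(A, T) = (-3 + A + T)/(-8 + A) (Z(A, T) = (T + (A - 3))/(A - 8) = (T + (-3 + A))/(-8 + A) = (-3 + A + T)/(-8 + A))
(Z(-8, -12) + 122)² = ((-3 - 8 - 12)/(-8 - 8) + 122)² = (-23/(-16) + 122)² = (-1/16*(-23) + 122)² = (23/16 + 122)² = (1975/16)² = 3900625/256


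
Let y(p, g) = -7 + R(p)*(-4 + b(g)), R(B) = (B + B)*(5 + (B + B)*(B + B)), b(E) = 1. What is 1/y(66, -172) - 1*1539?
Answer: -10622010250/6901891 ≈ -1539.0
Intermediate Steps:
R(B) = 2*B*(5 + 4*B²) (R(B) = (2*B)*(5 + (2*B)*(2*B)) = (2*B)*(5 + 4*B²) = 2*B*(5 + 4*B²))
y(p, g) = -7 - 30*p - 24*p³ (y(p, g) = -7 + (8*p³ + 10*p)*(-4 + 1) = -7 + (8*p³ + 10*p)*(-3) = -7 + (-30*p - 24*p³) = -7 - 30*p - 24*p³)
1/y(66, -172) - 1*1539 = 1/(-7 - 30*66 - 24*66³) - 1*1539 = 1/(-7 - 1980 - 24*287496) - 1539 = 1/(-7 - 1980 - 6899904) - 1539 = 1/(-6901891) - 1539 = -1/6901891 - 1539 = -10622010250/6901891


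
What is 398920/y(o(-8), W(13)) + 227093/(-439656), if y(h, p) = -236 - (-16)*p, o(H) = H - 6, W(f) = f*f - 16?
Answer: 6245901493/34732824 ≈ 179.83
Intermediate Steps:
W(f) = -16 + f**2 (W(f) = f**2 - 16 = -16 + f**2)
o(H) = -6 + H
y(h, p) = -236 + 16*p
398920/y(o(-8), W(13)) + 227093/(-439656) = 398920/(-236 + 16*(-16 + 13**2)) + 227093/(-439656) = 398920/(-236 + 16*(-16 + 169)) + 227093*(-1/439656) = 398920/(-236 + 16*153) - 227093/439656 = 398920/(-236 + 2448) - 227093/439656 = 398920/2212 - 227093/439656 = 398920*(1/2212) - 227093/439656 = 99730/553 - 227093/439656 = 6245901493/34732824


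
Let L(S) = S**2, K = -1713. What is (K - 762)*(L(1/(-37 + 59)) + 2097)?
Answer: -228363525/44 ≈ -5.1901e+6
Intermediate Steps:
(K - 762)*(L(1/(-37 + 59)) + 2097) = (-1713 - 762)*((1/(-37 + 59))**2 + 2097) = -2475*((1/22)**2 + 2097) = -2475*(1/484 + 2097) = -2475*1014949/484 = -228363525/44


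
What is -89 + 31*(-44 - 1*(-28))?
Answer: -585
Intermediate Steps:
-89 + 31*(-44 - 1*(-28)) = -89 + 31*(-44 + 28) = -89 + 31*(-16) = -89 - 496 = -585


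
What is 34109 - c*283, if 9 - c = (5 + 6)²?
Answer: 65805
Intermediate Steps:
c = -112 (c = 9 - (5 + 6)² = 9 - 1*11² = 9 - 1*121 = 9 - 121 = -112)
34109 - c*283 = 34109 - (-112)*283 = 34109 - 1*(-31696) = 34109 + 31696 = 65805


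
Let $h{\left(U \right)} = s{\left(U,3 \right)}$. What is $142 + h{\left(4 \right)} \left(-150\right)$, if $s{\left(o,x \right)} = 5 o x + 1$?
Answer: $-9008$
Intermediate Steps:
$s{\left(o,x \right)} = 1 + 5 o x$ ($s{\left(o,x \right)} = 5 o x + 1 = 1 + 5 o x$)
$h{\left(U \right)} = 1 + 15 U$ ($h{\left(U \right)} = 1 + 5 U 3 = 1 + 15 U$)
$142 + h{\left(4 \right)} \left(-150\right) = 142 + \left(1 + 15 \cdot 4\right) \left(-150\right) = 142 + \left(1 + 60\right) \left(-150\right) = 142 + 61 \left(-150\right) = 142 - 9150 = -9008$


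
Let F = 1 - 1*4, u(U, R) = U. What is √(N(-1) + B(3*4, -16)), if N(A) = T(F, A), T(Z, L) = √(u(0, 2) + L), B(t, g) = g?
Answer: √(-16 + I) ≈ 0.1249 + 4.002*I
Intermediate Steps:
F = -3 (F = 1 - 4 = -3)
T(Z, L) = √L (T(Z, L) = √(0 + L) = √L)
N(A) = √A
√(N(-1) + B(3*4, -16)) = √(√(-1) - 16) = √(I - 16) = √(-16 + I)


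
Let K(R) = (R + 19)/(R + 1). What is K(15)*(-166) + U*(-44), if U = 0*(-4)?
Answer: -1411/4 ≈ -352.75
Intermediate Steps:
U = 0
K(R) = (19 + R)/(1 + R)
K(15)*(-166) + U*(-44) = ((19 + 15)/(1 + 15))*(-166) + 0*(-44) = (34/16)*(-166) + 0 = ((1/16)*34)*(-166) + 0 = (17/8)*(-166) + 0 = -1411/4 + 0 = -1411/4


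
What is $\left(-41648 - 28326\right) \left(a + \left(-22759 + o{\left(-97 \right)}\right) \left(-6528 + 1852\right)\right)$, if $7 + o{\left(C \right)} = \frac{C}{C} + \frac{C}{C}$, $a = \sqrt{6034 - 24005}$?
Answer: $-7448344923936 - 69974 i \sqrt{17971} \approx -7.4483 \cdot 10^{12} - 9.3804 \cdot 10^{6} i$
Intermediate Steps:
$a = i \sqrt{17971}$ ($a = \sqrt{-17971} = i \sqrt{17971} \approx 134.06 i$)
$o{\left(C \right)} = -5$ ($o{\left(C \right)} = -7 + \left(\frac{C}{C} + \frac{C}{C}\right) = -7 + \left(1 + 1\right) = -7 + 2 = -5$)
$\left(-41648 - 28326\right) \left(a + \left(-22759 + o{\left(-97 \right)}\right) \left(-6528 + 1852\right)\right) = \left(-41648 - 28326\right) \left(i \sqrt{17971} + \left(-22759 - 5\right) \left(-6528 + 1852\right)\right) = - 69974 \left(i \sqrt{17971} - -106444464\right) = - 69974 \left(i \sqrt{17971} + 106444464\right) = - 69974 \left(106444464 + i \sqrt{17971}\right) = -7448344923936 - 69974 i \sqrt{17971}$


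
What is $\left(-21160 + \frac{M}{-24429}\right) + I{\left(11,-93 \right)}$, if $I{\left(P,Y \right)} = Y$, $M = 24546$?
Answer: $- \frac{173071361}{8143} \approx -21254.0$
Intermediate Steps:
$\left(-21160 + \frac{M}{-24429}\right) + I{\left(11,-93 \right)} = \left(-21160 + \frac{24546}{-24429}\right) - 93 = \left(-21160 + 24546 \left(- \frac{1}{24429}\right)\right) - 93 = \left(-21160 - \frac{8182}{8143}\right) - 93 = - \frac{172314062}{8143} - 93 = - \frac{173071361}{8143}$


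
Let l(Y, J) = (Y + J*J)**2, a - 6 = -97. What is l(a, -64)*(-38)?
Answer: -609520950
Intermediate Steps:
a = -91 (a = 6 - 97 = -91)
l(Y, J) = (Y + J**2)**2
l(a, -64)*(-38) = (-91 + (-64)**2)**2*(-38) = (-91 + 4096)**2*(-38) = 4005**2*(-38) = 16040025*(-38) = -609520950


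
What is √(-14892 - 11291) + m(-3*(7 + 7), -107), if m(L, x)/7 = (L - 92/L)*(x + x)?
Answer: 178904/3 + I*√26183 ≈ 59635.0 + 161.81*I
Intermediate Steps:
m(L, x) = 14*x*(L - 92/L) (m(L, x) = 7*((L - 92/L)*(x + x)) = 7*((L - 92/L)*(2*x)) = 7*(2*x*(L - 92/L)) = 14*x*(L - 92/L))
√(-14892 - 11291) + m(-3*(7 + 7), -107) = √(-14892 - 11291) + 14*(-107)*(-92 + (-3*(7 + 7))²)/(-3*(7 + 7)) = √(-26183) + 14*(-107)*(-92 + (-3*14)²)/(-3*14) = I*√26183 + 14*(-107)*(-92 + (-42)²)/(-42) = I*√26183 + 14*(-107)*(-1/42)*(-92 + 1764) = I*√26183 + 14*(-107)*(-1/42)*1672 = I*√26183 + 178904/3 = 178904/3 + I*√26183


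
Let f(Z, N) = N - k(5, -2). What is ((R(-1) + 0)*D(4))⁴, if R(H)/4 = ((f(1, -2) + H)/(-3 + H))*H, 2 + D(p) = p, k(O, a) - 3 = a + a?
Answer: 256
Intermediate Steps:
k(O, a) = 3 + 2*a (k(O, a) = 3 + (a + a) = 3 + 2*a)
D(p) = -2 + p
f(Z, N) = 1 + N (f(Z, N) = N - (3 + 2*(-2)) = N - (3 - 4) = N - 1*(-1) = N + 1 = 1 + N)
R(H) = 4*H*(-1 + H)/(-3 + H) (R(H) = 4*((((1 - 2) + H)/(-3 + H))*H) = 4*(((-1 + H)/(-3 + H))*H) = 4*(H*(-1 + H)/(-3 + H)) = 4*H*(-1 + H)/(-3 + H))
((R(-1) + 0)*D(4))⁴ = ((4*(-1)*(-1 - 1)/(-3 - 1) + 0)*(-2 + 4))⁴ = ((4*(-1)*(-2)/(-4) + 0)*2)⁴ = ((4*(-1)*(-¼)*(-2) + 0)*2)⁴ = ((-2 + 0)*2)⁴ = (-2*2)⁴ = (-4)⁴ = 256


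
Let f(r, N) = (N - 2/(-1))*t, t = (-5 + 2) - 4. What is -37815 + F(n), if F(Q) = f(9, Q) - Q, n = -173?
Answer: -36445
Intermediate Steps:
t = -7 (t = -3 - 4 = -7)
f(r, N) = -14 - 7*N (f(r, N) = (N - 2/(-1))*(-7) = (N - 2*(-1))*(-7) = (N + 2)*(-7) = (2 + N)*(-7) = -14 - 7*N)
F(Q) = -14 - 8*Q (F(Q) = (-14 - 7*Q) - Q = -14 - 8*Q)
-37815 + F(n) = -37815 + (-14 - 8*(-173)) = -37815 + (-14 + 1384) = -37815 + 1370 = -36445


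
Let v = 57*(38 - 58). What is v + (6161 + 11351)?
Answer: 16372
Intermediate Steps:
v = -1140 (v = 57*(-20) = -1140)
v + (6161 + 11351) = -1140 + (6161 + 11351) = -1140 + 17512 = 16372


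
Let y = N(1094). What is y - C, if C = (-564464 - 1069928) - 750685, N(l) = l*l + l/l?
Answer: 3581914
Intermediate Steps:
N(l) = 1 + l**2 (N(l) = l**2 + 1 = 1 + l**2)
y = 1196837 (y = 1 + 1094**2 = 1 + 1196836 = 1196837)
C = -2385077 (C = -1634392 - 750685 = -2385077)
y - C = 1196837 - 1*(-2385077) = 1196837 + 2385077 = 3581914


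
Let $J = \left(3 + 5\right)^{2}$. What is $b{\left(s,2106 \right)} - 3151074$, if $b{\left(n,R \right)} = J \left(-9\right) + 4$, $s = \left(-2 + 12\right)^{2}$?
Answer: $-3151646$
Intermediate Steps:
$s = 100$ ($s = 10^{2} = 100$)
$J = 64$ ($J = 8^{2} = 64$)
$b{\left(n,R \right)} = -572$ ($b{\left(n,R \right)} = 64 \left(-9\right) + 4 = -576 + 4 = -572$)
$b{\left(s,2106 \right)} - 3151074 = -572 - 3151074 = -3151646$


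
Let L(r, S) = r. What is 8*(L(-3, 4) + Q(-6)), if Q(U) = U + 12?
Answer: 24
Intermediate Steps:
Q(U) = 12 + U
8*(L(-3, 4) + Q(-6)) = 8*(-3 + (12 - 6)) = 8*(-3 + 6) = 8*3 = 24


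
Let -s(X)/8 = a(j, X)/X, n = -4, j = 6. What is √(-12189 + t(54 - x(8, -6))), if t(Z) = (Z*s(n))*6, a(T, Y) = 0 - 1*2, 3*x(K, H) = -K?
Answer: I*√13549 ≈ 116.4*I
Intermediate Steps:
x(K, H) = -K/3 (x(K, H) = (-K)/3 = -K/3)
a(T, Y) = -2 (a(T, Y) = 0 - 2 = -2)
s(X) = 16/X (s(X) = -(-16)/X = 16/X)
t(Z) = -24*Z (t(Z) = (Z*(16/(-4)))*6 = (Z*(16*(-¼)))*6 = (Z*(-4))*6 = -4*Z*6 = -24*Z)
√(-12189 + t(54 - x(8, -6))) = √(-12189 - 24*(54 - (-1)*8/3)) = √(-12189 - 24*(54 - 1*(-8/3))) = √(-12189 - 24*(54 + 8/3)) = √(-12189 - 24*170/3) = √(-12189 - 1360) = √(-13549) = I*√13549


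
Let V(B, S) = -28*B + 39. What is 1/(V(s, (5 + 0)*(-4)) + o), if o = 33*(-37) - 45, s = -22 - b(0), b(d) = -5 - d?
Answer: -1/751 ≈ -0.0013316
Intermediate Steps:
s = -17 (s = -22 - (-5 - 1*0) = -22 - (-5 + 0) = -22 - 1*(-5) = -22 + 5 = -17)
V(B, S) = 39 - 28*B
o = -1266 (o = -1221 - 45 = -1266)
1/(V(s, (5 + 0)*(-4)) + o) = 1/((39 - 28*(-17)) - 1266) = 1/((39 + 476) - 1266) = 1/(515 - 1266) = 1/(-751) = -1/751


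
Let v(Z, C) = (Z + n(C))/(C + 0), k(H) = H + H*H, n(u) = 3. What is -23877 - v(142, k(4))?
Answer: -95537/4 ≈ -23884.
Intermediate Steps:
k(H) = H + H**2
v(Z, C) = (3 + Z)/C (v(Z, C) = (Z + 3)/(C + 0) = (3 + Z)/C)
-23877 - v(142, k(4)) = -23877 - (3 + 142)/(4*(1 + 4)) = -23877 - 145/(4*5) = -23877 - 145/20 = -23877 - 1*29/4 = -23877 - 29/4 = -95537/4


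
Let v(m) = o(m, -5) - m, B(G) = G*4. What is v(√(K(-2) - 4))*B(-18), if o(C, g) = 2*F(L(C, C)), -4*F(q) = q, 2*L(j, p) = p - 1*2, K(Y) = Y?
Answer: -36 + 90*I*√6 ≈ -36.0 + 220.45*I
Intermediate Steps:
L(j, p) = -1 + p/2 (L(j, p) = (p - 1*2)/2 = (p - 2)/2 = (-2 + p)/2 = -1 + p/2)
F(q) = -q/4
B(G) = 4*G
o(C, g) = ½ - C/4 (o(C, g) = 2*(-(-1 + C/2)/4) = 2*(¼ - C/8) = ½ - C/4)
v(m) = ½ - 5*m/4 (v(m) = (½ - m/4) - m = ½ - 5*m/4)
v(√(K(-2) - 4))*B(-18) = (½ - 5*√(-2 - 4)/4)*(4*(-18)) = (½ - 5*I*√6/4)*(-72) = -36 + 90*I*√6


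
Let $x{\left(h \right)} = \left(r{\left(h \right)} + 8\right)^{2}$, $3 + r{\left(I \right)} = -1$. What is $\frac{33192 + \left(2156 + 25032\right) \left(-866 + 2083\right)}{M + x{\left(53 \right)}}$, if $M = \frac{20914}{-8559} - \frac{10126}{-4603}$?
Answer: $\frac{326217528638019}{155188631} \approx 2.1021 \cdot 10^{6}$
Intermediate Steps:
$r{\left(I \right)} = -4$ ($r{\left(I \right)} = -3 - 1 = -4$)
$M = - \frac{9598708}{39397077}$ ($M = 20914 \left(- \frac{1}{8559}\right) - - \frac{10126}{4603} = - \frac{20914}{8559} + \frac{10126}{4603} = - \frac{9598708}{39397077} \approx -0.24364$)
$x{\left(h \right)} = 16$ ($x{\left(h \right)} = \left(-4 + 8\right)^{2} = 4^{2} = 16$)
$\frac{33192 + \left(2156 + 25032\right) \left(-866 + 2083\right)}{M + x{\left(53 \right)}} = \frac{33192 + \left(2156 + 25032\right) \left(-866 + 2083\right)}{- \frac{9598708}{39397077} + 16} = \frac{33192 + 27188 \cdot 1217}{\frac{620754524}{39397077}} = \left(33192 + 33087796\right) \frac{39397077}{620754524} = 33120988 \cdot \frac{39397077}{620754524} = \frac{326217528638019}{155188631}$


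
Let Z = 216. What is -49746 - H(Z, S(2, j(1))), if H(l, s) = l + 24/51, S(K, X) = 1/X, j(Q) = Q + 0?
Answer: -849362/17 ≈ -49963.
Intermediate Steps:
j(Q) = Q
H(l, s) = 8/17 + l (H(l, s) = l + 24*(1/51) = l + 8/17 = 8/17 + l)
-49746 - H(Z, S(2, j(1))) = -49746 - (8/17 + 216) = -49746 - 1*3680/17 = -49746 - 3680/17 = -849362/17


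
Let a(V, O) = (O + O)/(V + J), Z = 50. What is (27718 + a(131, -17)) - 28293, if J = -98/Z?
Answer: -927900/1613 ≈ -575.26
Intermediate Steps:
J = -49/25 (J = -98/50 = -98*1/50 = -49/25 ≈ -1.9600)
a(V, O) = 2*O/(-49/25 + V) (a(V, O) = (O + O)/(V - 49/25) = (2*O)/(-49/25 + V) = 2*O/(-49/25 + V))
(27718 + a(131, -17)) - 28293 = (27718 + 50*(-17)/(-49 + 25*131)) - 28293 = (27718 + 50*(-17)/(-49 + 3275)) - 28293 = (27718 + 50*(-17)/3226) - 28293 = (27718 + 50*(-17)*(1/3226)) - 28293 = (27718 - 425/1613) - 28293 = 44708709/1613 - 28293 = -927900/1613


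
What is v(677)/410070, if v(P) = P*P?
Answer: 458329/410070 ≈ 1.1177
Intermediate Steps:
v(P) = P**2
v(677)/410070 = 677**2/410070 = 458329*(1/410070) = 458329/410070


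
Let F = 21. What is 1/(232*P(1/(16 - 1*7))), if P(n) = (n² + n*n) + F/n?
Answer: 81/3552152 ≈ 2.2803e-5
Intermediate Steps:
P(n) = 2*n² + 21/n (P(n) = (n² + n*n) + 21/n = (n² + n²) + 21/n = 2*n² + 21/n)
1/(232*P(1/(16 - 1*7))) = 1/(232*(((21 + 2*(1/(16 - 1*7))³)/(1/(16 - 1*7))))) = 1/(232*(((21 + 2*(1/(16 - 7))³)/(1/(16 - 7))))) = 1/(232*(((21 + 2*(1/9)³)/(1/9)))) = 1/(232*(((21 + 2*(⅑)³)/(⅑)))) = 1/(232*((9*(21 + 2*(1/729))))) = 1/(232*((9*(21 + 2/729)))) = 1/(232*((9*(15311/729)))) = 1/(232*(15311/81)) = (1/232)*(81/15311) = 81/3552152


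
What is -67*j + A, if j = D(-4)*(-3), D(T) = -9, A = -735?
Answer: -2544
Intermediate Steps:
j = 27 (j = -9*(-3) = 27)
-67*j + A = -67*27 - 735 = -1809 - 735 = -2544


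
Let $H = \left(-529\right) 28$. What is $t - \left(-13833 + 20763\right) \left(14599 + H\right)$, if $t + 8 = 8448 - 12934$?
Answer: $1471596$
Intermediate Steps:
$H = -14812$
$t = -4494$ ($t = -8 + \left(8448 - 12934\right) = -8 - 4486 = -4494$)
$t - \left(-13833 + 20763\right) \left(14599 + H\right) = -4494 - \left(-13833 + 20763\right) \left(14599 - 14812\right) = -4494 - 6930 \left(-213\right) = -4494 - -1476090 = -4494 + 1476090 = 1471596$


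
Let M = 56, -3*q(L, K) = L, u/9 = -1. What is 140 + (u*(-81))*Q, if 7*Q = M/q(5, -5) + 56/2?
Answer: -2216/5 ≈ -443.20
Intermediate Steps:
u = -9 (u = 9*(-1) = -9)
q(L, K) = -L/3
Q = -⅘ (Q = (56/((-⅓*5)) + 56/2)/7 = (56/(-5/3) + 56*(½))/7 = (56*(-⅗) + 28)/7 = (-168/5 + 28)/7 = (⅐)*(-28/5) = -⅘ ≈ -0.80000)
140 + (u*(-81))*Q = 140 - 9*(-81)*(-⅘) = 140 + 729*(-⅘) = 140 - 2916/5 = -2216/5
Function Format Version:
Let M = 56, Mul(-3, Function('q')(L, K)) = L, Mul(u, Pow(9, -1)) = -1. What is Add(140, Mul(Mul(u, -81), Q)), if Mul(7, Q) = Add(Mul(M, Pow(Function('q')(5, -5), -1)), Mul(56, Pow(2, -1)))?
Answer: Rational(-2216, 5) ≈ -443.20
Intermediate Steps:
u = -9 (u = Mul(9, -1) = -9)
Function('q')(L, K) = Mul(Rational(-1, 3), L)
Q = Rational(-4, 5) (Q = Mul(Rational(1, 7), Add(Mul(56, Pow(Mul(Rational(-1, 3), 5), -1)), Mul(56, Pow(2, -1)))) = Mul(Rational(1, 7), Add(Mul(56, Pow(Rational(-5, 3), -1)), Mul(56, Rational(1, 2)))) = Mul(Rational(1, 7), Add(Mul(56, Rational(-3, 5)), 28)) = Mul(Rational(1, 7), Add(Rational(-168, 5), 28)) = Mul(Rational(1, 7), Rational(-28, 5)) = Rational(-4, 5) ≈ -0.80000)
Add(140, Mul(Mul(u, -81), Q)) = Add(140, Mul(Mul(-9, -81), Rational(-4, 5))) = Add(140, Mul(729, Rational(-4, 5))) = Add(140, Rational(-2916, 5)) = Rational(-2216, 5)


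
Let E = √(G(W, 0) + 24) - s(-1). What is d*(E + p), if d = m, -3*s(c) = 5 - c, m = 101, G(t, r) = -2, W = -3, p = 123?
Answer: 12625 + 101*√22 ≈ 13099.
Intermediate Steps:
s(c) = -5/3 + c/3 (s(c) = -(5 - c)/3 = -5/3 + c/3)
d = 101
E = 2 + √22 (E = √(-2 + 24) - (-5/3 + (⅓)*(-1)) = √22 - (-5/3 - ⅓) = √22 - 1*(-2) = √22 + 2 = 2 + √22 ≈ 6.6904)
d*(E + p) = 101*((2 + √22) + 123) = 101*(125 + √22) = 12625 + 101*√22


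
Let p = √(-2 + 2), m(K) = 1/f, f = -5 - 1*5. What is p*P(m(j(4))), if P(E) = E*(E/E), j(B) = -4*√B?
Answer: 0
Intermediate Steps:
f = -10 (f = -5 - 5 = -10)
m(K) = -⅒ (m(K) = 1/(-10) = -⅒)
P(E) = E (P(E) = E*1 = E)
p = 0 (p = √0 = 0)
p*P(m(j(4))) = 0*(-⅒) = 0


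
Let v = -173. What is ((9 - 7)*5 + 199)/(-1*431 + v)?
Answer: -209/604 ≈ -0.34603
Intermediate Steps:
((9 - 7)*5 + 199)/(-1*431 + v) = ((9 - 7)*5 + 199)/(-1*431 - 173) = (2*5 + 199)/(-431 - 173) = (10 + 199)/(-604) = 209*(-1/604) = -209/604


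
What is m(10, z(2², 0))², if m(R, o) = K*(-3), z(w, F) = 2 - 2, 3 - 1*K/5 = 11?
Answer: 14400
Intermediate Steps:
K = -40 (K = 15 - 5*11 = 15 - 55 = -40)
z(w, F) = 0
m(R, o) = 120 (m(R, o) = -40*(-3) = 120)
m(10, z(2², 0))² = 120² = 14400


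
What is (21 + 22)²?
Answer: 1849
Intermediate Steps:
(21 + 22)² = 43² = 1849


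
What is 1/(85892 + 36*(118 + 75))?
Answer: 1/92840 ≈ 1.0771e-5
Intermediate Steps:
1/(85892 + 36*(118 + 75)) = 1/(85892 + 36*193) = 1/(85892 + 6948) = 1/92840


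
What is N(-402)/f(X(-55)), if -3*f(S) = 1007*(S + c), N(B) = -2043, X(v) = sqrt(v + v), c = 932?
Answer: 317346/48600841 - 681*I*sqrt(110)/97201682 ≈ 0.0065296 - 7.348e-5*I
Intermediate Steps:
X(v) = sqrt(2)*sqrt(v) (X(v) = sqrt(2*v) = sqrt(2)*sqrt(v))
f(S) = -938524/3 - 1007*S/3 (f(S) = -1007*(S + 932)/3 = -1007*(932 + S)/3 = -(938524 + 1007*S)/3 = -938524/3 - 1007*S/3)
N(-402)/f(X(-55)) = -2043/(-938524/3 - 1007*sqrt(2)*sqrt(-55)/3) = -2043/(-938524/3 - 1007*sqrt(2)*I*sqrt(55)/3) = -2043/(-938524/3 - 1007*I*sqrt(110)/3)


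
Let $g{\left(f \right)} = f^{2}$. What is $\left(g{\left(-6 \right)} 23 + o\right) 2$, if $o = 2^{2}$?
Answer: $1664$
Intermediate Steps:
$o = 4$
$\left(g{\left(-6 \right)} 23 + o\right) 2 = \left(\left(-6\right)^{2} \cdot 23 + 4\right) 2 = \left(36 \cdot 23 + 4\right) 2 = \left(828 + 4\right) 2 = 832 \cdot 2 = 1664$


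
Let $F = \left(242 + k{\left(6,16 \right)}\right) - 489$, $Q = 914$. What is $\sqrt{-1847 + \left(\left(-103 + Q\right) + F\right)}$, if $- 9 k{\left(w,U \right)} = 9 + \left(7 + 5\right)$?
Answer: $\frac{4 i \sqrt{723}}{3} \approx 35.852 i$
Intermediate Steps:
$k{\left(w,U \right)} = - \frac{7}{3}$ ($k{\left(w,U \right)} = - \frac{9 + \left(7 + 5\right)}{9} = - \frac{9 + 12}{9} = \left(- \frac{1}{9}\right) 21 = - \frac{7}{3}$)
$F = - \frac{748}{3}$ ($F = \left(242 - \frac{7}{3}\right) - 489 = \frac{719}{3} - 489 = - \frac{748}{3} \approx -249.33$)
$\sqrt{-1847 + \left(\left(-103 + Q\right) + F\right)} = \sqrt{-1847 + \left(\left(-103 + 914\right) - \frac{748}{3}\right)} = \sqrt{-1847 + \left(811 - \frac{748}{3}\right)} = \sqrt{-1847 + \frac{1685}{3}} = \sqrt{- \frac{3856}{3}} = \frac{4 i \sqrt{723}}{3}$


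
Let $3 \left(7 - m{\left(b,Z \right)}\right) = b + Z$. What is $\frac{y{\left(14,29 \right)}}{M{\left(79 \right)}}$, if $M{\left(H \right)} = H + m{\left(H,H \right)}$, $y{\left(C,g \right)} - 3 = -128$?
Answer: $- \frac{15}{4} \approx -3.75$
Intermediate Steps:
$y{\left(C,g \right)} = -125$ ($y{\left(C,g \right)} = 3 - 128 = -125$)
$m{\left(b,Z \right)} = 7 - \frac{Z}{3} - \frac{b}{3}$ ($m{\left(b,Z \right)} = 7 - \frac{b + Z}{3} = 7 - \frac{Z + b}{3} = 7 - \left(\frac{Z}{3} + \frac{b}{3}\right) = 7 - \frac{Z}{3} - \frac{b}{3}$)
$M{\left(H \right)} = 7 + \frac{H}{3}$ ($M{\left(H \right)} = H - \left(-7 + \frac{2 H}{3}\right) = 7 + \frac{H}{3}$)
$\frac{y{\left(14,29 \right)}}{M{\left(79 \right)}} = - \frac{125}{7 + \frac{1}{3} \cdot 79} = - \frac{125}{7 + \frac{79}{3}} = - \frac{125}{\frac{100}{3}} = \left(-125\right) \frac{3}{100} = - \frac{15}{4}$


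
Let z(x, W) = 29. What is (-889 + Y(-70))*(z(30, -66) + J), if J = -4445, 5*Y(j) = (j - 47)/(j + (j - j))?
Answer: 686760864/175 ≈ 3.9243e+6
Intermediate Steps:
Y(j) = (-47 + j)/(5*j) (Y(j) = ((j - 47)/(j + (j - j)))/5 = ((-47 + j)/(j + 0))/5 = ((-47 + j)/j)/5 = (-47 + j)/(5*j))
(-889 + Y(-70))*(z(30, -66) + J) = (-889 + (1/5)*(-47 - 70)/(-70))*(29 - 4445) = (-889 + (1/5)*(-1/70)*(-117))*(-4416) = (-889 + 117/350)*(-4416) = -311033/350*(-4416) = 686760864/175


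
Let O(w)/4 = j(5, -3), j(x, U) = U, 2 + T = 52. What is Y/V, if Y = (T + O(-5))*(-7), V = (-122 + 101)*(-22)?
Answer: -19/33 ≈ -0.57576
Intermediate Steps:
T = 50 (T = -2 + 52 = 50)
O(w) = -12 (O(w) = 4*(-3) = -12)
V = 462 (V = -21*(-22) = 462)
Y = -266 (Y = (50 - 12)*(-7) = 38*(-7) = -266)
Y/V = -266/462 = -266*1/462 = -19/33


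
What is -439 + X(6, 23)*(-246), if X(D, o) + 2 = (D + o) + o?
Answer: -12739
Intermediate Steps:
X(D, o) = -2 + D + 2*o (X(D, o) = -2 + ((D + o) + o) = -2 + (D + 2*o) = -2 + D + 2*o)
-439 + X(6, 23)*(-246) = -439 + (-2 + 6 + 2*23)*(-246) = -439 + (-2 + 6 + 46)*(-246) = -439 + 50*(-246) = -439 - 12300 = -12739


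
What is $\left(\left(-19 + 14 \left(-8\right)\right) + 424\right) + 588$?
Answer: $881$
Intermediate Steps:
$\left(\left(-19 + 14 \left(-8\right)\right) + 424\right) + 588 = \left(\left(-19 - 112\right) + 424\right) + 588 = \left(-131 + 424\right) + 588 = 293 + 588 = 881$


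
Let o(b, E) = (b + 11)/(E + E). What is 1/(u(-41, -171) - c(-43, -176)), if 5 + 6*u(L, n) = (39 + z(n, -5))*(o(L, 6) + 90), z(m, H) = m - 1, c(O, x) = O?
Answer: -12/22769 ≈ -0.00052703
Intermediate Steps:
z(m, H) = -1 + m
o(b, E) = (11 + b)/(2*E) (o(b, E) = (11 + b)/((2*E)) = (11 + b)*(1/(2*E)) = (11 + b)/(2*E))
u(L, n) = -⅚ + (38 + n)*(1091/12 + L/12)/6 (u(L, n) = -⅚ + ((39 + (-1 + n))*((½)*(11 + L)/6 + 90))/6 = -⅚ + ((38 + n)*((½)*(⅙)*(11 + L) + 90))/6 = -⅚ + ((38 + n)*((11/12 + L/12) + 90))/6 = -⅚ + ((38 + n)*(1091/12 + L/12))/6 = -⅚ + (38 + n)*(1091/12 + L/12)/6)
1/(u(-41, -171) - c(-43, -176)) = 1/((20699/36 + (19/36)*(-41) + (1091/72)*(-171) + (1/72)*(-41)*(-171)) - 1*(-43)) = 1/((20699/36 - 779/36 - 20729/8 + 779/8) + 43) = 1/(-23285/12 + 43) = 1/(-22769/12) = -12/22769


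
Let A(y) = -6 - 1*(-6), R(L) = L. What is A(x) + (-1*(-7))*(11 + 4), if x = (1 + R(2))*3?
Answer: 105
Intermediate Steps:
x = 9 (x = (1 + 2)*3 = 3*3 = 9)
A(y) = 0 (A(y) = -6 + 6 = 0)
A(x) + (-1*(-7))*(11 + 4) = 0 + (-1*(-7))*(11 + 4) = 0 + 7*15 = 0 + 105 = 105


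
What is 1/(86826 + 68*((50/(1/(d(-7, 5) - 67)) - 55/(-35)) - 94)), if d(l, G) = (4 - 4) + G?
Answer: -7/911814 ≈ -7.6770e-6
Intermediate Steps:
d(l, G) = G (d(l, G) = 0 + G = G)
1/(86826 + 68*((50/(1/(d(-7, 5) - 67)) - 55/(-35)) - 94)) = 1/(86826 + 68*((50/(1/(5 - 67)) - 55/(-35)) - 94)) = 1/(86826 + 68*((50/(1/(-62)) - 55*(-1/35)) - 94)) = 1/(86826 + 68*((50/(-1/62) + 11/7) - 94)) = 1/(86826 + 68*((50*(-62) + 11/7) - 94)) = 1/(86826 + 68*((-3100 + 11/7) - 94)) = 1/(86826 + 68*(-21689/7 - 94)) = 1/(86826 + 68*(-22347/7)) = 1/(86826 - 1519596/7) = 1/(-911814/7) = -7/911814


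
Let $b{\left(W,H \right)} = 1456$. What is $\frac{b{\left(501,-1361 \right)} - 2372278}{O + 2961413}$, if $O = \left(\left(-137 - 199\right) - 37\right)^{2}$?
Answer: $- \frac{395137}{516757} \approx -0.76465$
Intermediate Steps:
$O = 139129$ ($O = \left(\left(-137 - 199\right) - 37\right)^{2} = \left(-336 - 37\right)^{2} = \left(-373\right)^{2} = 139129$)
$\frac{b{\left(501,-1361 \right)} - 2372278}{O + 2961413} = \frac{1456 - 2372278}{139129 + 2961413} = - \frac{2370822}{3100542} = \left(-2370822\right) \frac{1}{3100542} = - \frac{395137}{516757}$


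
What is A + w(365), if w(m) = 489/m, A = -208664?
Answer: -76161871/365 ≈ -2.0866e+5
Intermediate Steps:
A + w(365) = -208664 + 489/365 = -76161871/365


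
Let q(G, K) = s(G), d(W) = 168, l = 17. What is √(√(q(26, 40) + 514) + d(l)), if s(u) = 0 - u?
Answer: √(168 + 2*√122) ≈ 13.787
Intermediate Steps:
s(u) = -u
q(G, K) = -G
√(√(q(26, 40) + 514) + d(l)) = √(√(-1*26 + 514) + 168) = √(√(-26 + 514) + 168) = √(√488 + 168) = √(2*√122 + 168) = √(168 + 2*√122)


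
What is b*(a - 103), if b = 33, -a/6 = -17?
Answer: -33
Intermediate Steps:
a = 102 (a = -6*(-17) = 102)
b*(a - 103) = 33*(102 - 103) = 33*(-1) = -33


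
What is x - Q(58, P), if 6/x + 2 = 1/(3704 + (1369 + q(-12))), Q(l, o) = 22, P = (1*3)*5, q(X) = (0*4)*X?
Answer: -253628/10145 ≈ -25.000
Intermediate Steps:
q(X) = 0 (q(X) = 0*X = 0)
P = 15 (P = 3*5 = 15)
x = -30438/10145 (x = 6/(-2 + 1/(3704 + (1369 + 0))) = 6/(-2 + 1/(3704 + 1369)) = 6/(-2 + 1/5073) = 6/(-10145/5073) = 6*(-5073/10145) = -30438/10145 ≈ -3.0003)
x - Q(58, P) = -30438/10145 - 1*22 = -30438/10145 - 22 = -253628/10145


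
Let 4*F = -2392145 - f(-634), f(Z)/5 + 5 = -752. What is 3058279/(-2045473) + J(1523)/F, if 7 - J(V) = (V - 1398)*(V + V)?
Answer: -1047268281671/1221331473570 ≈ -0.85748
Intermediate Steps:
f(Z) = -3785 (f(Z) = -25 + 5*(-752) = -25 - 3760 = -3785)
J(V) = 7 - 2*V*(-1398 + V) (J(V) = 7 - (V - 1398)*(V + V) = 7 - (-1398 + V)*2*V = 7 - 2*V*(-1398 + V))
F = -597090 (F = (-2392145 - 1*(-3785))/4 = (-2392145 + 3785)/4 = (¼)*(-2388360) = -597090)
3058279/(-2045473) + J(1523)/F = 3058279/(-2045473) + (7 - 2*1523² + 2796*1523)/(-597090) = 3058279*(-1/2045473) + (7 - 2*2319529 + 4258308)*(-1/597090) = -3058279/2045473 + (7 - 4639058 + 4258308)*(-1/597090) = -3058279/2045473 - 380743*(-1/597090) = -3058279/2045473 + 380743/597090 = -1047268281671/1221331473570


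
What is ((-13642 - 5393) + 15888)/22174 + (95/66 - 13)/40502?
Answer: -602090369/4233859212 ≈ -0.14221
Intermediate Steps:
((-13642 - 5393) + 15888)/22174 + (95/66 - 13)/40502 = (-19035 + 15888)*(1/22174) + (95*(1/66) - 13)*(1/40502) = -3147*1/22174 + (95/66 - 13)*(1/40502) = -3147/22174 - 763/66*1/40502 = -3147/22174 - 109/381876 = -602090369/4233859212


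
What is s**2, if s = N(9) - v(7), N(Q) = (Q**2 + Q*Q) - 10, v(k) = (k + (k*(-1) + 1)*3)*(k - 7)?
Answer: 23104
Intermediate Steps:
v(k) = (-7 + k)*(3 - 2*k) (v(k) = (k + (-k + 1)*3)*(-7 + k) = (k + (1 - k)*3)*(-7 + k) = (k + (3 - 3*k))*(-7 + k) = (3 - 2*k)*(-7 + k) = (-7 + k)*(3 - 2*k))
N(Q) = -10 + 2*Q**2 (N(Q) = (Q**2 + Q**2) - 10 = 2*Q**2 - 10 = -10 + 2*Q**2)
s = 152 (s = (-10 + 2*9**2) - (-21 - 2*7**2 + 17*7) = (-10 + 2*81) - (-21 - 2*49 + 119) = (-10 + 162) - (-21 - 98 + 119) = 152 - 1*0 = 152 + 0 = 152)
s**2 = 152**2 = 23104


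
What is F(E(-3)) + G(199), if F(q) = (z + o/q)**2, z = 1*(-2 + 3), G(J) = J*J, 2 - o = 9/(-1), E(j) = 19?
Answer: 14296861/361 ≈ 39604.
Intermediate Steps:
o = 11 (o = 2 - 9/(-1) = 2 - 9*(-1) = 2 - 1*(-9) = 2 + 9 = 11)
G(J) = J**2
z = 1 (z = 1*1 = 1)
F(q) = (1 + 11/q)**2
F(E(-3)) + G(199) = (11 + 19)**2/19**2 + 199**2 = (1/361)*30**2 + 39601 = (1/361)*900 + 39601 = 900/361 + 39601 = 14296861/361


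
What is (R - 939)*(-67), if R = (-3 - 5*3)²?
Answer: 41205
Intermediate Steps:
R = 324 (R = (-3 - 15)² = (-18)² = 324)
(R - 939)*(-67) = (324 - 939)*(-67) = -615*(-67) = 41205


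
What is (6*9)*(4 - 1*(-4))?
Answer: 432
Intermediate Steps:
(6*9)*(4 - 1*(-4)) = 54*(4 + 4) = 54*8 = 432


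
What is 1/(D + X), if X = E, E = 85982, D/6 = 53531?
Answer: 1/407168 ≈ 2.4560e-6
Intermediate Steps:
D = 321186 (D = 6*53531 = 321186)
X = 85982
1/(D + X) = 1/(321186 + 85982) = 1/407168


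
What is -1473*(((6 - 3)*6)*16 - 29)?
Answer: -381507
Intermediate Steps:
-1473*(((6 - 3)*6)*16 - 29) = -1473*((3*6)*16 - 29) = -1473*(18*16 - 29) = -1473*(288 - 29) = -1473*259 = -381507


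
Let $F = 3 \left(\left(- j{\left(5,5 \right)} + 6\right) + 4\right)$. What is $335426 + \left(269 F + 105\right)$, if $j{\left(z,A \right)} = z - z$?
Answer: $343601$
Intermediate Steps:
$j{\left(z,A \right)} = 0$
$F = 30$ ($F = 3 \left(\left(\left(-1\right) 0 + 6\right) + 4\right) = 3 \left(\left(0 + 6\right) + 4\right) = 3 \left(6 + 4\right) = 3 \cdot 10 = 30$)
$335426 + \left(269 F + 105\right) = 335426 + \left(269 \cdot 30 + 105\right) = 335426 + \left(8070 + 105\right) = 335426 + 8175 = 343601$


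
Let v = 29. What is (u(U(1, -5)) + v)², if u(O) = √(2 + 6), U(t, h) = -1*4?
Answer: 849 + 116*√2 ≈ 1013.0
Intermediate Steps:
U(t, h) = -4
u(O) = 2*√2 (u(O) = √8 = 2*√2)
(u(U(1, -5)) + v)² = (2*√2 + 29)² = (29 + 2*√2)²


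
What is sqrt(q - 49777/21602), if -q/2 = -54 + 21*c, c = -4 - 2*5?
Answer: sqrt(6606339070)/3086 ≈ 26.338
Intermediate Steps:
c = -14 (c = -4 - 10 = -14)
q = 696 (q = -2*(-54 + 21*(-14)) = -2*(-54 - 294) = -2*(-348) = 696)
sqrt(q - 49777/21602) = sqrt(696 - 49777/21602) = sqrt(696 - 49777*1/21602) = sqrt(696 - 7111/3086) = sqrt(2140745/3086) = sqrt(6606339070)/3086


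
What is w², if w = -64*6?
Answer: 147456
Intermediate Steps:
w = -384
w² = (-384)² = 147456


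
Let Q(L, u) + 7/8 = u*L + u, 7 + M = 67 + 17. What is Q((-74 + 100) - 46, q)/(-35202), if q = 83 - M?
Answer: 919/281616 ≈ 0.0032633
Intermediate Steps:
M = 77 (M = -7 + (67 + 17) = -7 + 84 = 77)
q = 6 (q = 83 - 1*77 = 83 - 77 = 6)
Q(L, u) = -7/8 + u + L*u (Q(L, u) = -7/8 + (u*L + u) = -7/8 + (L*u + u) = -7/8 + (u + L*u) = -7/8 + u + L*u)
Q((-74 + 100) - 46, q)/(-35202) = (-7/8 + 6 + ((-74 + 100) - 46)*6)/(-35202) = (-7/8 + 6 + (26 - 46)*6)*(-1/35202) = (-7/8 + 6 - 20*6)*(-1/35202) = (-7/8 + 6 - 120)*(-1/35202) = -919/8*(-1/35202) = 919/281616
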